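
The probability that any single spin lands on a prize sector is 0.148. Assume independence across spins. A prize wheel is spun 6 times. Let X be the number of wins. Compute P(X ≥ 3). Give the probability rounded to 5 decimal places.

0.04570

X ~ Binomial(6, 0.148); P(X ≥ 3) = Σ C(6,k) p^k (1−p)^(6−k) over k:
  k=3: C(6,3)·0.148^3·0.852^3 = 0.0400990
  k=4: C(6,4)·0.148^4·0.852^2 = 0.0052242
  k=5: C(6,5)·0.148^5·0.852^1 = 0.0003630
  k=6: C(6,6)·0.148^6·0.852^0 = 0.0000105
Total = 0.0456967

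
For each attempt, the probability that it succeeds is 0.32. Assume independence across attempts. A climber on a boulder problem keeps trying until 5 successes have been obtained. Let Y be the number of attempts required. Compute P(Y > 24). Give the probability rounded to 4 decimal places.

Needing more than 24 attempts ⇔ fewer than 5 successes in the first 24. With X ~ Binomial(24, 0.32), P(Y > 24) = P(X ≤ 4).
  k=0: C(24,0)·0.32^0·0.68^24 = 0.000096
  k=1: C(24,1)·0.32^1·0.68^23 = 0.001079
  k=2: C(24,2)·0.32^2·0.68^22 = 0.005840
  k=3: C(24,3)·0.32^3·0.68^21 = 0.020153
  k=4: C(24,4)·0.32^4·0.68^20 = 0.049791
P(X ≤ 4) = 0.076959

0.0770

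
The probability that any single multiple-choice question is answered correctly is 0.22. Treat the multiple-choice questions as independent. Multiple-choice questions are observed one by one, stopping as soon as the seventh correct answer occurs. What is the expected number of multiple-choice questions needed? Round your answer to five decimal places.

Y = total multiple-choice questions until the seventh success; negative binomial with r=7, p=0.22.
E[Y] = r / p = 7 / 0.22 = 31.8181818

31.81818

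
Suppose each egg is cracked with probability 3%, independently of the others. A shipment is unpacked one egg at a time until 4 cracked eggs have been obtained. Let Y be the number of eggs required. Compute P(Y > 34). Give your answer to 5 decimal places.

0.98167

Needing more than 34 eggs ⇔ fewer than 4 successes in the first 34. With X ~ Binomial(34, 0.03), P(Y > 34) = P(X ≤ 3).
  k=0: C(34,0)·0.03^0·0.97^34 = 0.3550087
  k=1: C(34,1)·0.03^1·0.97^33 = 0.3733081
  k=2: C(34,2)·0.03^2·0.97^32 = 0.1905026
  k=3: C(34,3)·0.03^3·0.97^31 = 0.0628462
P(X ≤ 3) = 0.9816656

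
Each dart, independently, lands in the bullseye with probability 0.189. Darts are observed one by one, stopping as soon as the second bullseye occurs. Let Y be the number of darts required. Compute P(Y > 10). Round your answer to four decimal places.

0.4099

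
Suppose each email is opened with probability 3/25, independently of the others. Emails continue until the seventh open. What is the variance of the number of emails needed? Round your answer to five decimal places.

Y = total emails until the seventh success; negative binomial with r=7, p=0.12.
Var(Y) = r(1−p)/p² = 7·0.88 / 0.12² = 427.7777778

427.77778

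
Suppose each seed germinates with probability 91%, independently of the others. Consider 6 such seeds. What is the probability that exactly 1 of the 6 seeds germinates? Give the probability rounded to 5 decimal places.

0.00003

X ~ Binomial(n=6, p=0.91).
P(X=1) = C(6,1) · p^1 · (1−p)^5
= 6 · 0.91 · 5.9049e-06 = 0.0000322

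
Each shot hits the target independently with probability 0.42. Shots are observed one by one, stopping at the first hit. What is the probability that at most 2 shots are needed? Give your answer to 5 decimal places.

Y = number of shots to the first success; geometric, p = 0.42.
P(Y ≤ 2) = 1 − (1−p)^2 = 1 − 0.3364000 = 0.6636000

0.66360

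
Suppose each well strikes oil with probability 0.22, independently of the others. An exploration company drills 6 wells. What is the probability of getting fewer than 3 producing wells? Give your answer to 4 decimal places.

0.8750

X ~ Binomial(6, 0.22); P(X ≤ 2) = Σ C(6,k) p^k (1−p)^(6−k) over k:
  k=0: C(6,0)·0.22^0·0.78^6 = 0.225200
  k=1: C(6,1)·0.22^1·0.78^5 = 0.381107
  k=2: C(6,2)·0.22^2·0.78^4 = 0.268729
Total = 0.875036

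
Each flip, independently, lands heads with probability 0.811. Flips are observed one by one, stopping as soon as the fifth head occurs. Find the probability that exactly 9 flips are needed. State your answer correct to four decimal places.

Y = trial on which the fifth success occurs; negative binomial, r=5, p=0.811.
P(Y=9) = C(8,4) · p^5 · (1−p)^4
= 70 · 0.35084 · 0.001276 = 0.031336

0.0313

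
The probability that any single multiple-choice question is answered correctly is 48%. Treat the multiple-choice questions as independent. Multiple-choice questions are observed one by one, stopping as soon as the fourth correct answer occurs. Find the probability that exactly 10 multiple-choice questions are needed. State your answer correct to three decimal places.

Y = trial on which the fourth success occurs; negative binomial, r=4, p=0.48.
P(Y=10) = C(9,3) · p^4 · (1−p)^6
= 84 · 0.053084 · 0.019771 = 0.08816

0.088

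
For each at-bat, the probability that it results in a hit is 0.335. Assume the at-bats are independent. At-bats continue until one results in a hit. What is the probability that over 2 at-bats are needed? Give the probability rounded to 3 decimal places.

0.442

Y = number of at-bats to the first success; geometric, p = 0.335.
P(Y > 2) = P(first 2 all fail) = (1−p)^2 = 0.44222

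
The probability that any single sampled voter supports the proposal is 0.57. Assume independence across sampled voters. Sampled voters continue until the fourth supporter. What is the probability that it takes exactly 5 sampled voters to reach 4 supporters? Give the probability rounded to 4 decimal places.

0.1816

Y = trial on which the fourth success occurs; negative binomial, r=4, p=0.57.
P(Y=5) = C(4,3) · p^4 · (1−p)^1
= 4 · 0.10556 · 0.43 = 0.181563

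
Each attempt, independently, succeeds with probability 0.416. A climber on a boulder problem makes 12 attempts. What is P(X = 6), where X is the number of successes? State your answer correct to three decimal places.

X ~ Binomial(n=12, p=0.416).
P(X=6) = C(12,6) · p^6 · (1−p)^6
= 924 · 0.0051827 · 0.039671 = 0.18998

0.190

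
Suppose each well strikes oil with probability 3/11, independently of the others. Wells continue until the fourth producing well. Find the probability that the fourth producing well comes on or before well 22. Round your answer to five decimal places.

0.88856

Finishing within 22 wells ⇔ at least 4 successes in the first 22. With X ~ Binomial(22, 0.272727), P(Y ≤ 22) = 1 − P(X ≤ 3).
  k=0: C(22,0)·0.272727^0·0.727273^22 = 0.0009064
  k=1: C(22,1)·0.272727^1·0.727273^21 = 0.0074782
  k=2: C(22,2)·0.272727^2·0.727273^20 = 0.0294452
  k=3: C(22,3)·0.272727^3·0.727273^19 = 0.0736131
1 − 0.1114430 = 0.8885570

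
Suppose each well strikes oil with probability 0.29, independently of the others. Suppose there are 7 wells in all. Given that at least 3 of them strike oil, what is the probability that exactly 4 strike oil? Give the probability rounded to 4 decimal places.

0.2682

X ~ Binomial(7, 0.29). Want P(X=4 | X≥3) = P(X=4) / P(X≥3).
P(X=4) = C(7,4)·0.29^4·0.71^3 = 0.088600
P(X≥3) = 1 − 0.090951 − 0.260044 − 0.318645 = 0.330360
Ratio = 0.088600 / 0.330360 = 0.268193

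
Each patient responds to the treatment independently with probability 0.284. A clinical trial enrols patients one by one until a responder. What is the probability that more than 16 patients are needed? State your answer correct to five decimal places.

0.00477

Y = number of patients to the first success; geometric, p = 0.284.
P(Y > 16) = P(first 16 all fail) = (1−p)^16 = 0.0047710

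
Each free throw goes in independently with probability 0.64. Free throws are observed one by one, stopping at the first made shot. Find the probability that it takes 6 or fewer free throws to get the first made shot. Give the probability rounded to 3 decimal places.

0.998

Y = number of free throws to the first success; geometric, p = 0.64.
P(Y ≤ 6) = 1 − (1−p)^6 = 1 − 0.00218 = 0.99782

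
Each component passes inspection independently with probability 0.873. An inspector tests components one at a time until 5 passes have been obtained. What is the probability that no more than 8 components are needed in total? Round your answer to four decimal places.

Finishing within 8 components ⇔ at least 5 successes in the first 8. With X ~ Binomial(8, 0.873), P(Y ≤ 8) = 1 − P(X ≤ 4).
  k=0: C(8,0)·0.873^0·0.127^8 = 0.000000
  k=1: C(8,1)·0.873^1·0.127^7 = 0.000004
  k=2: C(8,2)·0.873^2·0.127^6 = 0.000090
  k=3: C(8,3)·0.873^3·0.127^5 = 0.001231
  k=4: C(8,4)·0.873^4·0.127^4 = 0.010577
1 − 0.011901 = 0.988099

0.9881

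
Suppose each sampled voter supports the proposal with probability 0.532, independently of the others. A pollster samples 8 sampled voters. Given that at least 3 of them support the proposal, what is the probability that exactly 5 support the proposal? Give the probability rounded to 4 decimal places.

X ~ Binomial(8, 0.532). Want P(X=5 | X≥3) = P(X=5) / P(X≥3).
P(X=5) = C(8,5)·0.532^5·0.468^3 = 0.244615
P(X≥3) = 1 − 0.002301 − 0.020928 − 0.083264 = 0.893507
Ratio = 0.244615 / 0.893507 = 0.273770

0.2738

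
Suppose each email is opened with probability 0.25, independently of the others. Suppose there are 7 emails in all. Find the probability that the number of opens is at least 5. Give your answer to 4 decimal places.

X ~ Binomial(7, 0.25); P(X ≥ 5) = Σ C(7,k) p^k (1−p)^(7−k) over k:
  k=5: C(7,5)·0.25^5·0.75^2 = 0.011536
  k=6: C(7,6)·0.25^6·0.75^1 = 0.001282
  k=7: C(7,7)·0.25^7·0.75^0 = 0.000061
Total = 0.012878

0.0129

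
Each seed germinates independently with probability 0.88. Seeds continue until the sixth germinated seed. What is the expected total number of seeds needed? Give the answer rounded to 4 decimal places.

6.8182

Y = total seeds until the sixth success; negative binomial with r=6, p=0.88.
E[Y] = r / p = 6 / 0.88 = 6.818182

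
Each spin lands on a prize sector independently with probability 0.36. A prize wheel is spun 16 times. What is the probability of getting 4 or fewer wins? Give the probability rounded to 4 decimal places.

X ~ Binomial(16, 0.36); P(X ≤ 4) = Σ C(16,k) p^k (1−p)^(16−k) over k:
  k=0: C(16,0)·0.36^0·0.64^16 = 0.000792
  k=1: C(16,1)·0.36^1·0.64^15 = 0.007131
  k=2: C(16,2)·0.36^2·0.64^14 = 0.030082
  k=3: C(16,3)·0.36^3·0.64^13 = 0.078965
  k=4: C(16,4)·0.36^4·0.64^12 = 0.144358
Total = 0.261328

0.2613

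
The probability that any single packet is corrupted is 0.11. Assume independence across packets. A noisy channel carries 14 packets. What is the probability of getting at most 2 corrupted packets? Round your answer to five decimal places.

X ~ Binomial(14, 0.11); P(X ≤ 2) = Σ C(14,k) p^k (1−p)^(14−k) over k:
  k=0: C(14,0)·0.11^0·0.89^14 = 0.1956411
  k=1: C(14,1)·0.11^1·0.89^13 = 0.3385250
  k=2: C(14,2)·0.11^2·0.89^12 = 0.2719611
Total = 0.8061273

0.80613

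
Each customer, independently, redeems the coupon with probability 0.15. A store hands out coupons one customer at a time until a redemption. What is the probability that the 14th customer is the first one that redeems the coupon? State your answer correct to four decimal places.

0.0181

Geometric (trials to first success), p = 0.15.
P(Y = 14) = (1−p)^13 · p = 0.12091 · 0.15 = 0.018136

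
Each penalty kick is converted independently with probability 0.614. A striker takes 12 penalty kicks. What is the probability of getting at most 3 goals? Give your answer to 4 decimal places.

X ~ Binomial(12, 0.614); P(X ≤ 3) = Σ C(12,k) p^k (1−p)^(12−k) over k:
  k=0: C(12,0)·0.614^0·0.386^12 = 0.000011
  k=1: C(12,1)·0.614^1·0.386^11 = 0.000209
  k=2: C(12,2)·0.614^2·0.386^10 = 0.001827
  k=3: C(12,3)·0.614^3·0.386^9 = 0.009688
Total = 0.011734

0.0117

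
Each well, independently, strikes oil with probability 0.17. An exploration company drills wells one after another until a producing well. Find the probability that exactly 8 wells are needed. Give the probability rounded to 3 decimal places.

0.046

Geometric (trials to first success), p = 0.17.
P(Y = 8) = (1−p)^7 · p = 0.27136 · 0.17 = 0.04613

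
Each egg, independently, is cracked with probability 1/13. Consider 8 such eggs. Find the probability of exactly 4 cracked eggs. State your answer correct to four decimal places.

X ~ Binomial(n=8, p=0.076923).
P(X=4) = C(8,4) · p^4 · (1−p)^4
= 70 · 3.5013e-05 · 0.72602 = 0.001779

0.0018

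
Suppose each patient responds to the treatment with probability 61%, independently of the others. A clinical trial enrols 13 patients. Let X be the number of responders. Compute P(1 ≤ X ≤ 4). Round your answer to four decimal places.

X ~ Binomial(13, 0.61); P(1 ≤ X ≤ 4) = Σ C(13,k) p^k (1−p)^(13−k) over k:
  k=1: C(13,1)·0.61^1·0.39^12 = 0.000098
  k=2: C(13,2)·0.61^2·0.39^11 = 0.000921
  k=3: C(13,3)·0.61^3·0.39^10 = 0.005284
  k=4: C(13,4)·0.61^4·0.39^9 = 0.020664
Total = 0.026968

0.0270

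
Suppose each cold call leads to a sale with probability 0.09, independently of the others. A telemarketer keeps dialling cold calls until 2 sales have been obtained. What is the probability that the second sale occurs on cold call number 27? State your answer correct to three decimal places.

0.020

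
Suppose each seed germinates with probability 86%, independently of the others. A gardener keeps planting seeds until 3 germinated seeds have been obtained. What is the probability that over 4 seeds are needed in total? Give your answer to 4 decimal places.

Needing more than 4 seeds ⇔ fewer than 3 successes in the first 4. With X ~ Binomial(4, 0.86), P(Y > 4) = P(X ≤ 2).
  k=0: C(4,0)·0.86^0·0.14^4 = 0.000384
  k=1: C(4,1)·0.86^1·0.14^3 = 0.009439
  k=2: C(4,2)·0.86^2·0.14^2 = 0.086977
P(X ≤ 2) = 0.096800

0.0968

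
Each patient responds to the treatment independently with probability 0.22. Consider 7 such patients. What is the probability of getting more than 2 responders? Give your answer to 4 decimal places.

0.1841

X ~ Binomial(7, 0.22); P(X ≥ 3) = Σ C(7,k) p^k (1−p)^(7−k) over k:
  k=3: C(7,3)·0.22^3·0.78^4 = 0.137948
  k=4: C(7,4)·0.22^4·0.78^3 = 0.038908
  k=5: C(7,5)·0.22^5·0.78^2 = 0.006584
  k=6: C(7,6)·0.22^6·0.78^1 = 0.000619
  k=7: C(7,7)·0.22^7·0.78^0 = 0.000025
Total = 0.184085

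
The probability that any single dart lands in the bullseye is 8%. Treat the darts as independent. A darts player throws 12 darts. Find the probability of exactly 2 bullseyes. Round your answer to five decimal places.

X ~ Binomial(n=12, p=0.08).
P(X=2) = C(12,2) · p^2 · (1−p)^10
= 66 · 0.0064 · 0.43439 = 0.1834857

0.18349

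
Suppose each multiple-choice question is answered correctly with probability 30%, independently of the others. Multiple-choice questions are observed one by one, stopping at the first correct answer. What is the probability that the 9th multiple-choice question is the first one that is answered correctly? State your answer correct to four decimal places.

0.0173

Geometric (trials to first success), p = 0.30.
P(Y = 9) = (1−p)^8 · p = 0.057648 · 0.30 = 0.017294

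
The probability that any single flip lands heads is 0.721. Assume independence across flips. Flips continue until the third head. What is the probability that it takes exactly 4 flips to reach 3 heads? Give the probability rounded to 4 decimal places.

0.3137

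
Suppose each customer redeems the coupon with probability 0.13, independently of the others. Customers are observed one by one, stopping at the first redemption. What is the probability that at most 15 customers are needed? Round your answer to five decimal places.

0.87618

Y = number of customers to the first success; geometric, p = 0.13.
P(Y ≤ 15) = 1 − (1−p)^15 = 1 − 0.1238194 = 0.8761806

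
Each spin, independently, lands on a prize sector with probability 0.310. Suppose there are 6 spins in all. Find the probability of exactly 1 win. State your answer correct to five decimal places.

0.29091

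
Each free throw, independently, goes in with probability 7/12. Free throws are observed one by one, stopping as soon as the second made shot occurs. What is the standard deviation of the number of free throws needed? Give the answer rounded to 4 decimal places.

1.5649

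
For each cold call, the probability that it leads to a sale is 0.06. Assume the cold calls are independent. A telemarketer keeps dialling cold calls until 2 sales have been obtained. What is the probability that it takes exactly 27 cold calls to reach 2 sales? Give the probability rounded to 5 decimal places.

Y = trial on which the second success occurs; negative binomial, r=2, p=0.06.
P(Y=27) = C(26,1) · p^2 · (1−p)^25
= 26 · 0.0036 · 0.21291 = 0.0199284

0.01993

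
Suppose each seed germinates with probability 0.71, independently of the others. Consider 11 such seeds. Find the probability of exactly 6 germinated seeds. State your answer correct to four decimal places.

0.1214

X ~ Binomial(n=11, p=0.71).
P(X=6) = C(11,6) · p^6 · (1−p)^5
= 462 · 0.1281 · 0.0020511 = 0.121390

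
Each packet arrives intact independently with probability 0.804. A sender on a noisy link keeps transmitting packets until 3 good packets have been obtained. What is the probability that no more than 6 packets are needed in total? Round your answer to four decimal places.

0.9842

Finishing within 6 packets ⇔ at least 3 successes in the first 6. With X ~ Binomial(6, 0.804), P(Y ≤ 6) = 1 − P(X ≤ 2).
  k=0: C(6,0)·0.804^0·0.196^6 = 0.000057
  k=1: C(6,1)·0.804^1·0.196^5 = 0.001395
  k=2: C(6,2)·0.804^2·0.196^4 = 0.014310
1 − 0.015762 = 0.984238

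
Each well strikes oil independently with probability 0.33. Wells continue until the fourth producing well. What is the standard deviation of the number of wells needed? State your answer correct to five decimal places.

Y = total wells until the fourth success; negative binomial with r=4, p=0.33.
SD(Y) = √[r(1−p)/p²] = √(24.6097337) = 4.9608199

4.96082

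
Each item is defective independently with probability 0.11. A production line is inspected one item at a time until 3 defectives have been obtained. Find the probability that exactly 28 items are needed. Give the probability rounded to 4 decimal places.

0.0254

Y = trial on which the third success occurs; negative binomial, r=3, p=0.11.
P(Y=28) = C(27,2) · p^3 · (1−p)^25
= 351 · 0.001331 · 0.054294 = 0.025365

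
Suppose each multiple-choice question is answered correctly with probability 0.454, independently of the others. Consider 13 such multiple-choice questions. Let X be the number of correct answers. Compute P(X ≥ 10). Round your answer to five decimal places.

X ~ Binomial(13, 0.454); P(X ≥ 10) = Σ C(13,k) p^k (1−p)^(13−k) over k:
  k=10: C(13,10)·0.454^10·0.546^3 = 0.0173182
  k=11: C(13,11)·0.454^11·0.546^2 = 0.0039273
  k=12: C(13,12)·0.454^12·0.546^1 = 0.0005443
  k=13: C(13,13)·0.454^13·0.546^0 = 0.0000348
Total = 0.0218246

0.02182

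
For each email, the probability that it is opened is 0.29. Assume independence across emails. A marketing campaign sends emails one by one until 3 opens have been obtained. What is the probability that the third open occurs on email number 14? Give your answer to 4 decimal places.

Y = trial on which the third success occurs; negative binomial, r=3, p=0.29.
P(Y=14) = C(13,2) · p^3 · (1−p)^11
= 78 · 0.024389 · 0.023112 = 0.043967

0.0440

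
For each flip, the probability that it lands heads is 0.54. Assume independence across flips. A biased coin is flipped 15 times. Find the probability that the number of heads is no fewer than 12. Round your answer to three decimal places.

X ~ Binomial(15, 0.54); P(X ≥ 12) = Σ C(15,k) p^k (1−p)^(15−k) over k:
  k=12: C(15,12)·0.54^12·0.46^3 = 0.02723
  k=13: C(15,13)·0.54^13·0.46^2 = 0.00738
  k=14: C(15,14)·0.54^14·0.46^1 = 0.00124
  k=15: C(15,15)·0.54^15·0.46^0 = 0.00010
Total = 0.03594

0.036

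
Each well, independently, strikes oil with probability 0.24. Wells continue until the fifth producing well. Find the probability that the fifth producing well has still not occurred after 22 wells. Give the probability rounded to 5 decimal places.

Needing more than 22 wells ⇔ fewer than 5 successes in the first 22. With X ~ Binomial(22, 0.24), P(Y > 22) = P(X ≤ 4).
  k=0: C(22,0)·0.24^0·0.76^22 = 0.0023873
  k=1: C(22,1)·0.24^1·0.76^21 = 0.0165851
  k=2: C(22,2)·0.24^2·0.76^20 = 0.0549929
  k=3: C(22,3)·0.24^3·0.76^19 = 0.1157744
  k=4: C(22,4)·0.24^4·0.76^18 = 0.1736617
P(X ≤ 4) = 0.3634014

0.36340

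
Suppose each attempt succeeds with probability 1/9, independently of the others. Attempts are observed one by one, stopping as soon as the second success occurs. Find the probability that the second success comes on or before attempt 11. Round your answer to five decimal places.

0.34989

Finishing within 11 attempts ⇔ at least 2 successes in the first 11. With X ~ Binomial(11, 0.111111), P(Y ≤ 11) = 1 − P(X ≤ 1).
  k=0: C(11,0)·0.111111^0·0.888889^11 = 0.2737299
  k=1: C(11,1)·0.111111^1·0.888889^10 = 0.3763786
1 − 0.6501085 = 0.3498915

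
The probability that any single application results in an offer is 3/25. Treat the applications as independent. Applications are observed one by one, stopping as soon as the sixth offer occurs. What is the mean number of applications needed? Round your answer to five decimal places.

50.00000

Y = total applications until the sixth success; negative binomial with r=6, p=0.12.
E[Y] = r / p = 6 / 0.12 = 50.0000000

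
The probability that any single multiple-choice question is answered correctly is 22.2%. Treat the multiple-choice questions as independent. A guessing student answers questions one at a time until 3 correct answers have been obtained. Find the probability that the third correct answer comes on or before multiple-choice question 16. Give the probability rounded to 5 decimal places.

0.72369

Finishing within 16 multiple-choice questions ⇔ at least 3 successes in the first 16. With X ~ Binomial(16, 0.222), P(Y ≤ 16) = 1 − P(X ≤ 2).
  k=0: C(16,0)·0.222^0·0.778^16 = 0.0180166
  k=1: C(16,1)·0.222^1·0.778^15 = 0.0822559
  k=2: C(16,2)·0.222^2·0.778^14 = 0.1760360
1 − 0.2763085 = 0.7236915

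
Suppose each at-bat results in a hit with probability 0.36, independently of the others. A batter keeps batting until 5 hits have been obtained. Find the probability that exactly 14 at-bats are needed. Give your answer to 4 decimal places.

0.0779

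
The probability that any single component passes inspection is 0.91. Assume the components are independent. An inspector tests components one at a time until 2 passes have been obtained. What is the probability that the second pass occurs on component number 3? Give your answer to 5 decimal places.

Y = trial on which the second success occurs; negative binomial, r=2, p=0.91.
P(Y=3) = C(2,1) · p^2 · (1−p)^1
= 2 · 0.8281 · 0.09 = 0.1490580

0.14906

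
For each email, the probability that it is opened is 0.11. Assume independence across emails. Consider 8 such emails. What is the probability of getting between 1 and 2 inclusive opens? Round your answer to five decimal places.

0.55761

X ~ Binomial(8, 0.11); P(1 ≤ X ≤ 2) = Σ C(8,k) p^k (1−p)^(8−k) over k:
  k=1: C(8,1)·0.11^1·0.89^7 = 0.3892357
  k=2: C(8,2)·0.11^2·0.89^6 = 0.1683773
Total = 0.5576130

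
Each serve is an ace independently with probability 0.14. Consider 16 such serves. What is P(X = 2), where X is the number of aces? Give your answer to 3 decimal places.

0.285

X ~ Binomial(n=16, p=0.14).
P(X=2) = C(16,2) · p^2 · (1−p)^14
= 120 · 0.0196 · 0.12105 = 0.28472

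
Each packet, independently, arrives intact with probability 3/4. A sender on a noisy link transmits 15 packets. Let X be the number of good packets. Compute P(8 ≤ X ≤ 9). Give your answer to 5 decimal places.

X ~ Binomial(15, 0.75); P(8 ≤ X ≤ 9) = Σ C(15,k) p^k (1−p)^(15−k) over k:
  k=8: C(15,8)·0.75^8·0.25^7 = 0.0393205
  k=9: C(15,9)·0.75^9·0.25^6 = 0.0917478
Total = 0.1310682

0.13107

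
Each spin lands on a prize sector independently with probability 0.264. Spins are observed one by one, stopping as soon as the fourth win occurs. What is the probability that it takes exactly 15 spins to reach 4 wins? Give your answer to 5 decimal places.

Y = trial on which the fourth success occurs; negative binomial, r=4, p=0.264.
P(Y=15) = C(14,3) · p^4 · (1−p)^11
= 364 · 0.0048575 · 0.034329 = 0.0606978

0.06070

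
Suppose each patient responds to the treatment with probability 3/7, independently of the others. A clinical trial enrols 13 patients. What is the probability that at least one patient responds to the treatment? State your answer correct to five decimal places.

P(at least one) = 1 − P(none) = 1 − (1 − 0.428571)^13
= 1 − 0.0006926 = 0.9993074

0.99931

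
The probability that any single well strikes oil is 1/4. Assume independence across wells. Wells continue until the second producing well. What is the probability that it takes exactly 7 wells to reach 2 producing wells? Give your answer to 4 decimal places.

Y = trial on which the second success occurs; negative binomial, r=2, p=0.25.
P(Y=7) = C(6,1) · p^2 · (1−p)^5
= 6 · 0.0625 · 0.2373 = 0.088989

0.0890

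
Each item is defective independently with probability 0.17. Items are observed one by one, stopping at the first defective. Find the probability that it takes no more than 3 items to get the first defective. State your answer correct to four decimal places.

0.4282

Y = number of items to the first success; geometric, p = 0.17.
P(Y ≤ 3) = 1 − (1−p)^3 = 1 − 0.571787 = 0.428213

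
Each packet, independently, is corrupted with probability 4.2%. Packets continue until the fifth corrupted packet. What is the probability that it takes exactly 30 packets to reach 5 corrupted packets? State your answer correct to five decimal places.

0.00106

Y = trial on which the fifth success occurs; negative binomial, r=5, p=0.042.
P(Y=30) = C(29,4) · p^5 · (1−p)^25
= 23751 · 1.3069e-07 · 0.34209 = 0.0010619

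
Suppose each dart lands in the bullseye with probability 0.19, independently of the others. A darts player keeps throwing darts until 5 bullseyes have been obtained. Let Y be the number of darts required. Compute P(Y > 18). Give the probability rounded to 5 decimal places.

0.75326

Needing more than 18 darts ⇔ fewer than 5 successes in the first 18. With X ~ Binomial(18, 0.19), P(Y > 18) = P(X ≤ 4).
  k=0: C(18,0)·0.19^0·0.81^18 = 0.0225284
  k=1: C(18,1)·0.19^1·0.81^17 = 0.0951199
  k=2: C(18,2)·0.19^2·0.81^16 = 0.1896527
  k=3: C(18,3)·0.19^3·0.81^15 = 0.2372609
  k=4: C(18,4)·0.19^4·0.81^14 = 0.2087018
P(X ≤ 4) = 0.7532637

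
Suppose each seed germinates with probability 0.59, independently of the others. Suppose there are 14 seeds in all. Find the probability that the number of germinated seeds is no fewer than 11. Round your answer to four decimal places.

0.1095

X ~ Binomial(14, 0.59); P(X ≥ 11) = Σ C(14,k) p^k (1−p)^(14−k) over k:
  k=11: C(14,11)·0.59^11·0.41^3 = 0.075653
  k=12: C(14,12)·0.59^12·0.41^2 = 0.027217
  k=13: C(14,13)·0.59^13·0.41^1 = 0.006025
  k=14: C(14,14)·0.59^14·0.41^0 = 0.000619
Total = 0.109514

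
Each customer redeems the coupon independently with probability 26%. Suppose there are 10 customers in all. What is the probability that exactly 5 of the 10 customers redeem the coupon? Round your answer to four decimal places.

0.0664

X ~ Binomial(n=10, p=0.26).
P(X=5) = C(10,5) · p^5 · (1−p)^5
= 252 · 0.0011881 · 0.2219 = 0.066439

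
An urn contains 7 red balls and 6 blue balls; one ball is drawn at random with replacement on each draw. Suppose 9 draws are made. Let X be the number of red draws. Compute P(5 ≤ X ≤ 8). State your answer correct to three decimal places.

X ~ Binomial(9, 0.538462); P(5 ≤ X ≤ 8) = Σ C(9,k) p^k (1−p)^(9−k) over k:
  k=5: C(9,5)·0.538462^5·0.461538^4 = 0.25881
  k=6: C(9,6)·0.538462^6·0.461538^3 = 0.20129
  k=7: C(9,7)·0.538462^7·0.461538^2 = 0.10065
  k=8: C(9,8)·0.538462^8·0.461538^1 = 0.02936
Total = 0.59010

0.590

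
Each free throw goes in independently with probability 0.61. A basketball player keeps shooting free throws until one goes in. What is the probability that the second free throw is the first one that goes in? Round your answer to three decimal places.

Geometric (trials to first success), p = 0.61.
P(Y = 2) = (1−p)^1 · p = 0.39 · 0.61 = 0.23790

0.238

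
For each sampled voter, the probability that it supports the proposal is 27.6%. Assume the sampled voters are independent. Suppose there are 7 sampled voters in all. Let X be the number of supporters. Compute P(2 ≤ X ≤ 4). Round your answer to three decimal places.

X ~ Binomial(7, 0.276); P(2 ≤ X ≤ 4) = Σ C(7,k) p^k (1−p)^(7−k) over k:
  k=2: C(7,2)·0.276^2·0.724^5 = 0.31822
  k=3: C(7,3)·0.276^3·0.724^4 = 0.20219
  k=4: C(7,4)·0.276^4·0.724^3 = 0.07708
Total = 0.59748

0.597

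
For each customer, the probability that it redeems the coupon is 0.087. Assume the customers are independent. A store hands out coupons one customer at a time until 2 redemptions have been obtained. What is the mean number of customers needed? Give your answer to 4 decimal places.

22.9885

Y = total customers until the second success; negative binomial with r=2, p=0.087.
E[Y] = r / p = 2 / 0.087 = 22.988506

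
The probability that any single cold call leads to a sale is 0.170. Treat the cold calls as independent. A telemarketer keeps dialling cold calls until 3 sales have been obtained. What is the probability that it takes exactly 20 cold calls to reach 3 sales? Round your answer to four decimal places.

Y = trial on which the third success occurs; negative binomial, r=3, p=0.17.
P(Y=20) = C(19,2) · p^3 · (1−p)^17
= 171 · 0.004913 · 0.042104 = 0.035373

0.0354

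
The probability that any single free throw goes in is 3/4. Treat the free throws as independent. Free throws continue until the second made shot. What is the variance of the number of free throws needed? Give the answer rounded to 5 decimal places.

0.88889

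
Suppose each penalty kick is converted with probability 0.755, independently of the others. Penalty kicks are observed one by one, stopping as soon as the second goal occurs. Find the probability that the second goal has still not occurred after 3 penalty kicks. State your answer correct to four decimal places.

Needing more than 3 penalty kicks ⇔ fewer than 2 successes in the first 3. With X ~ Binomial(3, 0.755), P(Y > 3) = P(X ≤ 1).
  k=0: C(3,0)·0.755^0·0.245^3 = 0.014706
  k=1: C(3,1)·0.755^1·0.245^2 = 0.135957
P(X ≤ 1) = 0.150663

0.1507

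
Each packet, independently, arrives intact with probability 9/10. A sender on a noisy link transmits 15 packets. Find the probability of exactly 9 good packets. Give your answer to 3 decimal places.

0.002

X ~ Binomial(n=15, p=0.90).
P(X=9) = C(15,9) · p^9 · (1−p)^6
= 5005 · 0.38742 · 1e-06 = 0.00194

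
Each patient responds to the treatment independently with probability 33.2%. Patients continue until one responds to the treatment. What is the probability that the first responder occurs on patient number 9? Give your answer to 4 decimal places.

0.0132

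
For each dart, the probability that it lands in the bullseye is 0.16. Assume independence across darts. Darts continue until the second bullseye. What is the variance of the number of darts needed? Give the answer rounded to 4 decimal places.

65.6250

Y = total darts until the second success; negative binomial with r=2, p=0.16.
Var(Y) = r(1−p)/p² = 2·0.84 / 0.16² = 65.625000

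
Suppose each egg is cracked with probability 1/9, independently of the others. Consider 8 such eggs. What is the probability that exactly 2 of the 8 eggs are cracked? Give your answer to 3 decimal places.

0.171

X ~ Binomial(n=8, p=0.111111).
P(X=2) = C(8,2) · p^2 · (1−p)^6
= 28 · 0.012346 · 0.49327 = 0.17051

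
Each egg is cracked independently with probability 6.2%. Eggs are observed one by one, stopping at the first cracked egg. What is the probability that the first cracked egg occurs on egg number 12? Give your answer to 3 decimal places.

0.031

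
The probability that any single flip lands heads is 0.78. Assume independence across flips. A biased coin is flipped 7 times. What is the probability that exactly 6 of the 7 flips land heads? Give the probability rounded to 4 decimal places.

0.3468

X ~ Binomial(n=7, p=0.78).
P(X=6) = C(7,6) · p^6 · (1−p)^1
= 7 · 0.2252 · 0.22 = 0.346807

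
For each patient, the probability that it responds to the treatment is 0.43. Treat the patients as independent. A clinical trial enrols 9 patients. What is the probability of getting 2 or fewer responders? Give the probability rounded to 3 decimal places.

0.180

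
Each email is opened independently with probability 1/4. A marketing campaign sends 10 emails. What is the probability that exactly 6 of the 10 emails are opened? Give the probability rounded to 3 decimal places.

0.016

X ~ Binomial(n=10, p=0.25).
P(X=6) = C(10,6) · p^6 · (1−p)^4
= 210 · 0.00024414 · 0.31641 = 0.01622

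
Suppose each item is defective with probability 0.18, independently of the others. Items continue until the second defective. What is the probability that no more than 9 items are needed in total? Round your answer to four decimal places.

Finishing within 9 items ⇔ at least 2 successes in the first 9. With X ~ Binomial(9, 0.18), P(Y ≤ 9) = 1 − P(X ≤ 1).
  k=0: C(9,0)·0.18^0·0.82^9 = 0.167620
  k=1: C(9,1)·0.18^1·0.82^8 = 0.331151
1 − 0.498770 = 0.501230

0.5012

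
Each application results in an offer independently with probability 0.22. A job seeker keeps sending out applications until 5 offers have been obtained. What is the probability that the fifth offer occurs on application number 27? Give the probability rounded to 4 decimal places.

0.0326

Y = trial on which the fifth success occurs; negative binomial, r=5, p=0.22.
P(Y=27) = C(26,4) · p^5 · (1−p)^22
= 14950 · 0.00051536 · 0.0042275 = 0.032571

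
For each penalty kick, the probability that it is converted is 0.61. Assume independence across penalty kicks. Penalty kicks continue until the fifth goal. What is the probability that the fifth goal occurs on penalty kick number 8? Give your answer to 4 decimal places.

0.1754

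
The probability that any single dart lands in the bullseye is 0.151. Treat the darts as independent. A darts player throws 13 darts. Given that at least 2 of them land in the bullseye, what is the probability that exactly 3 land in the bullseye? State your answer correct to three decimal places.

0.316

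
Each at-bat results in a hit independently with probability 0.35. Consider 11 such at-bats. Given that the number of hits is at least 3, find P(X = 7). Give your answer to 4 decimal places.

0.0474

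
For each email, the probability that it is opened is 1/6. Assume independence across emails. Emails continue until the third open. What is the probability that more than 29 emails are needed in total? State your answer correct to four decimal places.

0.1165

Needing more than 29 emails ⇔ fewer than 3 successes in the first 29. With X ~ Binomial(29, 0.166667), P(Y > 29) = P(X ≤ 2).
  k=0: C(29,0)·0.166667^0·0.833333^29 = 0.005055
  k=1: C(29,1)·0.166667^1·0.833333^28 = 0.029321
  k=2: C(29,2)·0.166667^2·0.833333^27 = 0.082097
P(X ≤ 2) = 0.116473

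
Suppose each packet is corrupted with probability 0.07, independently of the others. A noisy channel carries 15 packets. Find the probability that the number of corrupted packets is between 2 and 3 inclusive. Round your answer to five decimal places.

0.26562

X ~ Binomial(15, 0.07); P(2 ≤ X ≤ 3) = Σ C(15,k) p^k (1−p)^(15−k) over k:
  k=2: C(15,2)·0.07^2·0.93^13 = 0.2002920
  k=3: C(15,3)·0.07^3·0.93^12 = 0.0653282
Total = 0.2656203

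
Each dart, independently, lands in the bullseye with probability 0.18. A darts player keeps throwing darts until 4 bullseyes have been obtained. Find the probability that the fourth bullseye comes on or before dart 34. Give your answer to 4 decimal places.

0.8840

Finishing within 34 darts ⇔ at least 4 successes in the first 34. With X ~ Binomial(34, 0.18), P(Y ≤ 34) = 1 − P(X ≤ 3).
  k=0: C(34,0)·0.18^0·0.82^34 = 0.001174
  k=1: C(34,1)·0.18^1·0.82^33 = 0.008762
  k=2: C(34,2)·0.18^2·0.82^32 = 0.031736
  k=3: C(34,3)·0.18^3·0.82^31 = 0.074309
1 − 0.115981 = 0.884019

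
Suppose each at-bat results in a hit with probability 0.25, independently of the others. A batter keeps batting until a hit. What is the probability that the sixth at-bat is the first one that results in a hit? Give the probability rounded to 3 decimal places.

0.059

Geometric (trials to first success), p = 0.25.
P(Y = 6) = (1−p)^5 · p = 0.2373 · 0.25 = 0.05933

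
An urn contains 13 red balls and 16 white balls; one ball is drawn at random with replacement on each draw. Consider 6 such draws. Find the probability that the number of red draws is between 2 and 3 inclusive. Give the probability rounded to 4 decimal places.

0.5819

X ~ Binomial(6, 0.448276); P(2 ≤ X ≤ 3) = Σ C(6,k) p^k (1−p)^(6−k) over k:
  k=2: C(6,2)·0.448276^2·0.551724^4 = 0.279299
  k=3: C(6,3)·0.448276^3·0.551724^3 = 0.302574
Total = 0.581874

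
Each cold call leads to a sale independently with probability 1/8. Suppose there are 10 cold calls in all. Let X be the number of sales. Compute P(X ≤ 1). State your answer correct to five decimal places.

0.63890

X ~ Binomial(10, 0.125); P(X ≤ 1) = Σ C(10,k) p^k (1−p)^(10−k) over k:
  k=0: C(10,0)·0.125^0·0.875^10 = 0.2630756
  k=1: C(10,1)·0.125^1·0.875^9 = 0.3758223
Total = 0.6388978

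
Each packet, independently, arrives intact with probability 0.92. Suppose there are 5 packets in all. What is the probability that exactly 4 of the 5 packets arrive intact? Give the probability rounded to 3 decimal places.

X ~ Binomial(n=5, p=0.92).
P(X=4) = C(5,4) · p^4 · (1−p)^1
= 5 · 0.71639 · 0.08 = 0.28656

0.287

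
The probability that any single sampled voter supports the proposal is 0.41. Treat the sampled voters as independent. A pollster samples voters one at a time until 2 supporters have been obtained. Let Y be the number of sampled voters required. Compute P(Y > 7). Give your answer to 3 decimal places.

Needing more than 7 sampled voters ⇔ fewer than 2 successes in the first 7. With X ~ Binomial(7, 0.41), P(Y > 7) = P(X ≤ 1).
  k=0: C(7,0)·0.41^0·0.59^7 = 0.02489
  k=1: C(7,1)·0.41^1·0.59^6 = 0.12106
P(X ≤ 1) = 0.14594

0.146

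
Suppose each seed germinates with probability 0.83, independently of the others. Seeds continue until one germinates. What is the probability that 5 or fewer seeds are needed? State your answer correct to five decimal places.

0.99986

Y = number of seeds to the first success; geometric, p = 0.83.
P(Y ≤ 5) = 1 − (1−p)^5 = 1 − 0.0001420 = 0.9998580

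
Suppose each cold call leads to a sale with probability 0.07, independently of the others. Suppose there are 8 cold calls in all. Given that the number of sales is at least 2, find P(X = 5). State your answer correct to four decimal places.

0.0007

X ~ Binomial(8, 0.07). Want P(X=5 | X≥2) = P(X=5) / P(X≥2).
P(X=5) = C(8,5)·0.07^5·0.93^3 = 0.000076
P(X≥2) = 1 − 0.559582 − 0.336952 = 0.103466
Ratio = 0.000076 / 0.103466 = 0.000732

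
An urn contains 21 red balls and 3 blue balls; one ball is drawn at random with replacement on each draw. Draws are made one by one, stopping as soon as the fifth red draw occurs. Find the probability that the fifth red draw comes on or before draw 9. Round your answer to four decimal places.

0.9975

Finishing within 9 draws ⇔ at least 5 successes in the first 9. With X ~ Binomial(9, 0.875), P(Y ≤ 9) = 1 − P(X ≤ 4).
  k=0: C(9,0)·0.875^0·0.125^9 = 0.000000
  k=1: C(9,1)·0.875^1·0.125^8 = 0.000000
  k=2: C(9,2)·0.875^2·0.125^7 = 0.000013
  k=3: C(9,3)·0.875^3·0.125^6 = 0.000215
  k=4: C(9,4)·0.875^4·0.125^5 = 0.002254
1 − 0.002482 = 0.997518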